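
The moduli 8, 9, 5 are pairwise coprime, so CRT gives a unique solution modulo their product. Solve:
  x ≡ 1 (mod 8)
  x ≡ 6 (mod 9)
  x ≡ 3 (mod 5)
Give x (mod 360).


Moduli 8, 9, 5 are pairwise coprime; by CRT there is a unique solution modulo M = 8 · 9 · 5 = 360.
Solve pairwise, accumulating the modulus:
  Start with x ≡ 1 (mod 8).
  Combine with x ≡ 6 (mod 9): since gcd(8, 9) = 1, we get a unique residue mod 72.
    Write x = 1 + 8·t and substitute into x ≡ 6 (mod 9): 8·t ≡ 6 − 1 = 5 (mod 9).
    The inverse of 8 mod 9 is 8 (since 8·8 = 64 = 7·9 + 1), so t ≡ 8·5 = 40 ≡ 4 (mod 9).
    Then x = 1 + 8·4 = 33, valid modulo lcm(8, 9) = 72: x ≡ 33 (mod 72).
  Combine with x ≡ 3 (mod 5): since gcd(72, 5) = 1, we get a unique residue mod 360.
    Write x = 33 + 72·t and substitute into x ≡ 3 (mod 5): 72·t ≡ 3 − 33 = -30 (mod 5).
    Reduce coefficients mod 5: 2·t ≡ 0 (mod 5).
    The inverse of 2 mod 5 is 3 (since 2·3 = 6 = 1·5 + 1), so t ≡ 3·0 = 0 ≡ 0 (mod 5).
    Then x = 33 + 72·0 = 33, valid modulo lcm(72, 5) = 360: x ≡ 33 (mod 360).
Verify: 33 mod 8 = 1 ✓, 33 mod 9 = 6 ✓, 33 mod 5 = 3 ✓.

x ≡ 33 (mod 360).


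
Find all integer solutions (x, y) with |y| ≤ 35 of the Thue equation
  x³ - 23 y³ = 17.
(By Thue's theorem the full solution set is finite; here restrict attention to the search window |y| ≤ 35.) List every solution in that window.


The equation is x³ - 23y³ = 17. For fixed y, x³ = 23·y³ + 17, so a solution requires the RHS to be a perfect cube.
Strategy: iterate y from -35 to 35, compute RHS = 23·y³ + 17, and check whether it is a (positive or negative) perfect cube.
Check small values of y:
  y = 0: RHS = 17 is not a perfect cube.
  y = 1: RHS = 40 is not a perfect cube.
  y = -1: RHS = -6 is not a perfect cube.
  y = 2: RHS = 201 is not a perfect cube.
  y = -2: RHS = -167 is not a perfect cube.
  y = 3: RHS = 638 is not a perfect cube.
  y = -3: RHS = -604 is not a perfect cube.
Continuing the search up to |y| = 35 finds no solutions either.
No (x, y) in the scanned range satisfies the equation.

No integer solutions with |y| ≤ 35.


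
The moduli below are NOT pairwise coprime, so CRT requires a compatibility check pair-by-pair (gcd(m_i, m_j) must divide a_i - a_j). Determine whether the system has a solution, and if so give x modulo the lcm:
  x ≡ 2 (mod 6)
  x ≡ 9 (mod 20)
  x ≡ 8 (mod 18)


Moduli 6, 20, 18 are not pairwise coprime, so CRT works modulo lcm(m_i) when all pairwise compatibility conditions hold.
Pairwise compatibility: gcd(m_i, m_j) must divide a_i - a_j for every pair.
Merge one congruence at a time:
  Start: x ≡ 2 (mod 6).
  Combine with x ≡ 9 (mod 20): gcd(6, 20) = 2, and 9 - 2 = 7 is NOT divisible by 2.
    ⇒ system is inconsistent (no integer solution).

No solution (the system is inconsistent).


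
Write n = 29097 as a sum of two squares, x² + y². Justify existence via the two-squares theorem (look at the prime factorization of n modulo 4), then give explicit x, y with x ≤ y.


Step 1: Factor n = 29097 = 3^2 · 53 · 61.
Step 2: Check the mod-4 condition on each prime factor: 3 ≡ 3 (mod 4), exponent 2 (must be even); 53 ≡ 1 (mod 4), exponent 1; 61 ≡ 1 (mod 4), exponent 1.
All primes ≡ 3 (mod 4) appear to even exponent (or don't appear), so by the two-squares theorem n IS expressible as a sum of two squares.
Step 3: Build a representation. Group n = k² · m with k = 3 and m = 53 · 61 = 3233 (a product of primes ≡ 1 (mod 4)); a representation of m scales to one of n via (k·x)² + (k·y)² = k²(x² + y²). Each prime p ≡ 1 (mod 4) is itself a sum of two squares; find a² by testing p − a² for a perfect square:
  53: 53 − 1² = 52, 53 − 2² = 49 = 7² ⇒ 53 = 2² + 7².
  61: 61 − 1² = 60, 61 − 2² = 57, 61 − 3² = 52, 61 − 4² = 45, 61 − 5² = 36 = 6² ⇒ 61 = 5² + 6².
  Combine using the Brahmagupta–Fibonacci identity (a² + b²)(c² + d²) = (ac − bd)² + (ad + bc)² = (ac + bd)² + (ad − bc)²:
  53 · 61 = 3233: from (2² + 7²)(5² + 6²), take (2·5 − 7·6, 2·6 + 7·5) = (10 − 42, 12 + 35) = (-32, 47); dropping signs (only squares matter) gives (32, 47); check 32² + 47² = 1024 + 2209 = 3233 ✓.
  Scale by k = 3: (3·32, 3·47) = (96, 141).
Step 4: Order so x ≤ y and verify: 96² + 141² = 9216 + 19881 = 29097 = n. ✓

n = 29097 = 96² + 141² (one valid representation with x ≤ y).


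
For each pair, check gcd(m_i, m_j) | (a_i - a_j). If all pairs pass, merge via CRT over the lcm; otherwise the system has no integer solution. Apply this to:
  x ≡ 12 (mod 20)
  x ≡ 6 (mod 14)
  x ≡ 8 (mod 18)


Moduli 20, 14, 18 are not pairwise coprime, so CRT works modulo lcm(m_i) when all pairwise compatibility conditions hold.
Pairwise compatibility: gcd(m_i, m_j) must divide a_i - a_j for every pair.
Merge one congruence at a time:
  Start: x ≡ 12 (mod 20).
  Combine with x ≡ 6 (mod 14): gcd(20, 14) = 2; 6 - 12 = -6, which IS divisible by 2, so compatible.
    Write x = 12 + 20·t and substitute into x ≡ 6 (mod 14): 20·t ≡ 6 − 12 = -6 (mod 14).
    Divide the congruence (and modulus) by g = 2: 10·t ≡ -3 (mod 7).
    Reduce coefficients mod 7: 3·t ≡ 4 (mod 7).
    The inverse of 3 mod 7 is 5 (since 3·5 = 15 = 2·7 + 1), so t ≡ 5·4 = 20 ≡ 6 (mod 7).
    Then x = 12 + 20·6 = 132, valid modulo lcm(20, 14) = 140: x ≡ 132 (mod 140).
  Combine with x ≡ 8 (mod 18): gcd(140, 18) = 2; 8 - 132 = -124, which IS divisible by 2, so compatible.
    Write x = 132 + 140·t and substitute into x ≡ 8 (mod 18): 140·t ≡ 8 − 132 = -124 (mod 18).
    Divide the congruence (and modulus) by g = 2: 70·t ≡ -62 (mod 9).
    Reduce coefficients mod 9: 7·t ≡ 1 (mod 9).
    The inverse of 7 mod 9 is 4 (since 7·4 = 28 = 3·9 + 1), so t ≡ 4·1 = 4 ≡ 4 (mod 9).
    Then x = 132 + 140·4 = 692, valid modulo lcm(140, 18) = 1260: x ≡ 692 (mod 1260).
Verify: 692 mod 20 = 12, 692 mod 14 = 6, 692 mod 18 = 8.

x ≡ 692 (mod 1260).


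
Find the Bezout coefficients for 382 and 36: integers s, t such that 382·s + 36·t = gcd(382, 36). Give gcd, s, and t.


Euclidean algorithm on (382, 36) — divide until remainder is 0:
  382 = 10 · 36 + 22
  36 = 1 · 22 + 14
  22 = 1 · 14 + 8
  14 = 1 · 8 + 6
  8 = 1 · 6 + 2
  6 = 3 · 2 + 0
gcd(382, 36) = 2.
Track Bezout coefficients alongside the remainders: start with r₀ = 382 = a·1 + b·0 (s = 1, t = 0) and r₁ = 36 = a·0 + b·1 (s = 0, t = 1); each new remainder r_{k+1} = r_{k-1} − q_k·r_k inherits s_{k+1} = s_{k-1} − q_k·s_k, t_{k+1} = t_{k-1} − q_k·t_k, so r_k = a·s_k + b·t_k at every step:
  q = 10: r = 22, s = 1 − 10·0 = 1, t = 0 − 10·1 = -10  (check: 382·1 + 36·(-10) = 22)
  q = 1: r = 14, s = 0 − 1·1 = -1, t = 1 − 1·(-10) = 11  (check: 382·(-1) + 36·11 = 14)
  q = 1: r = 8, s = 1 − 1·(-1) = 2, t = -10 − 1·11 = -21  (check: 382·2 + 36·(-21) = 8)
  q = 1: r = 6, s = -1 − 1·2 = -3, t = 11 − 1·(-21) = 32  (check: 382·(-3) + 36·32 = 6)
  q = 1: r = 2, s = 2 − 1·(-3) = 5, t = -21 − 1·32 = -53  (check: 382·5 + 36·(-53) = 2)
The row with r = 2 (the gcd) gives the Bezout coefficients s = 5, t = -53.
Result: 382 · (5) + 36 · (-53) = 2.

gcd(382, 36) = 2; s = 5, t = -53 (check: 382·5 + 36·(-53) = 2).


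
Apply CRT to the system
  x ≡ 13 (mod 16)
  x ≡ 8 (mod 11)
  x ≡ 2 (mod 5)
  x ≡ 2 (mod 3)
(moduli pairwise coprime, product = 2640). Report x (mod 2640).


Product of moduli M = 16 · 11 · 5 · 3 = 2640.
Merge one congruence at a time:
  Start: x ≡ 13 (mod 16).
  Combine with x ≡ 8 (mod 11); new modulus lcm = 176.
    Write x = 13 + 16·t and substitute into x ≡ 8 (mod 11): 16·t ≡ 8 − 13 = -5 (mod 11).
    Reduce coefficients mod 11: 5·t ≡ 6 (mod 11).
    The inverse of 5 mod 11 is 9 (since 5·9 = 45 = 4·11 + 1), so t ≡ 9·6 = 54 ≡ 10 (mod 11).
    Then x = 13 + 16·10 = 173, valid modulo lcm(16, 11) = 176: x ≡ 173 (mod 176).
  Combine with x ≡ 2 (mod 5); new modulus lcm = 880.
    Write x = 173 + 176·t and substitute into x ≡ 2 (mod 5): 176·t ≡ 2 − 173 = -171 (mod 5).
    Reduce coefficients mod 5: 1·t ≡ 4 (mod 5).
    So t ≡ 4 (mod 5).
    Then x = 173 + 176·4 = 877, valid modulo lcm(176, 5) = 880: x ≡ 877 (mod 880).
  Combine with x ≡ 2 (mod 3); new modulus lcm = 2640.
    Write x = 877 + 880·t and substitute into x ≡ 2 (mod 3): 880·t ≡ 2 − 877 = -875 (mod 3).
    Reduce coefficients mod 3: 1·t ≡ 1 (mod 3).
    So t ≡ 1 (mod 3).
    Then x = 877 + 880·1 = 1757, valid modulo lcm(880, 3) = 2640: x ≡ 1757 (mod 2640).
Verify against each original: 1757 mod 16 = 13, 1757 mod 11 = 8, 1757 mod 5 = 2, 1757 mod 3 = 2.

x ≡ 1757 (mod 2640).


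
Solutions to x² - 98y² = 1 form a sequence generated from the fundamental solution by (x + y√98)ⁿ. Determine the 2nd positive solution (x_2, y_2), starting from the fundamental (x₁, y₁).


Step 1: Find the fundamental solution (x₁, y₁) of x² - 98y² = 1.
  Expand √98 as a continued fraction. a₀ = ⌊√98⌋ = 9; iterate m_{k+1} = d_k·a_k − m_k, d_{k+1} = (98 − m_{k+1}²)/d_k, a_{k+1} = ⌊(a₀ + m_{k+1})/d_{k+1}⌋ (starting m₀ = 0, d₀ = 1), with convergents p_k = a_k·p_{k-1} + p_{k-2}, q_k = a_k·q_{k-1} + q_{k-2} (p₋₁ = 1, q₋₁ = 0):
  k = 0: a₀ = 9; p₀/q₀ = 9/1; p₀² − 98·q₀² = 81 − 98 = -17.
  k = 1: m = 9, d = 17, a = ⌊(9 + 9)/17⌋ = 1; p/q = (1·9 + 1)/(1·1 + 0) = 10/1; p² − 98·q² = 100 − 98 = 2.
  k = 2: m = 8, d = 2, a = ⌊(9 + 8)/2⌋ = 8; p/q = (8·10 + 9)/(8·1 + 1) = 89/9; p² − 98·q² = 7921 − 7938 = -17.
  k = 3: m = 8, d = 17, a = ⌊(9 + 8)/17⌋ = 1; p/q = (1·89 + 10)/(1·9 + 1) = 99/10; p² − 98·q² = 9801 − 9800 = 1.
  The first convergent with p² − 98·q² = 1 gives the fundamental solution (x₁, y₁) = (99, 10).
Step 2: Apply the recurrence (x_{n+1}, y_{n+1}) = (x₁x_n + 98y₁y_n, x₁y_n + y₁x_n) repeatedly.
  From (x_1, y_1) = (99, 10): x_2 = 99·99 + 98·10·10 = 19601; y_2 = 99·10 + 10·99 = 1980.
Step 3: Verify x_2² - 98·y_2² = 384199201 - 384199200 = 1 (should be 1). ✓

(x_1, y_1) = (99, 10); (x_2, y_2) = (19601, 1980).


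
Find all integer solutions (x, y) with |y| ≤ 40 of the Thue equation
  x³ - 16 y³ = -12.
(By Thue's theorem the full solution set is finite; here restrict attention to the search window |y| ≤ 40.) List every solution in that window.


The equation is x³ - 16y³ = -12. For fixed y, x³ = 16·y³ − 12, so a solution requires the RHS to be a perfect cube.
Strategy: iterate y from -40 to 40, compute RHS = 16·y³ − 12, and check whether it is a (positive or negative) perfect cube.
Check small values of y:
  y = 0: RHS = -12 is not a perfect cube.
  y = 1: RHS = 4 is not a perfect cube.
  y = -1: RHS = -28 is not a perfect cube.
  y = 2: RHS = 116 is not a perfect cube.
  y = -2: RHS = -140 is not a perfect cube.
  y = 3: RHS = 420 is not a perfect cube.
  y = -3: RHS = -444 is not a perfect cube.
Continuing the search up to |y| = 40 finds no solutions either.
No (x, y) in the scanned range satisfies the equation.

No integer solutions with |y| ≤ 40.


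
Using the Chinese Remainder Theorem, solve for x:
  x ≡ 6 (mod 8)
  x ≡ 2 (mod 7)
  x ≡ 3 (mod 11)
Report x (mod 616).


Moduli 8, 7, 11 are pairwise coprime; by CRT there is a unique solution modulo M = 8 · 7 · 11 = 616.
Solve pairwise, accumulating the modulus:
  Start with x ≡ 6 (mod 8).
  Combine with x ≡ 2 (mod 7): since gcd(8, 7) = 1, we get a unique residue mod 56.
    Write x = 6 + 8·t and substitute into x ≡ 2 (mod 7): 8·t ≡ 2 − 6 = -4 (mod 7).
    Reduce coefficients mod 7: 1·t ≡ 3 (mod 7).
    So t ≡ 3 (mod 7).
    Then x = 6 + 8·3 = 30, valid modulo lcm(8, 7) = 56: x ≡ 30 (mod 56).
  Combine with x ≡ 3 (mod 11): since gcd(56, 11) = 1, we get a unique residue mod 616.
    Write x = 30 + 56·t and substitute into x ≡ 3 (mod 11): 56·t ≡ 3 − 30 = -27 (mod 11).
    Reduce coefficients mod 11: 1·t ≡ 6 (mod 11).
    So t ≡ 6 (mod 11).
    Then x = 30 + 56·6 = 366, valid modulo lcm(56, 11) = 616: x ≡ 366 (mod 616).
Verify: 366 mod 8 = 6 ✓, 366 mod 7 = 2 ✓, 366 mod 11 = 3 ✓.

x ≡ 366 (mod 616).


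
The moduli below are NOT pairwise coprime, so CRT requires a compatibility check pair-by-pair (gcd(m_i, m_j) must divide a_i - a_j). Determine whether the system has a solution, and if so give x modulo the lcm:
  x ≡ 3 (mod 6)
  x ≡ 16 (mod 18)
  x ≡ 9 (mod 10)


Moduli 6, 18, 10 are not pairwise coprime, so CRT works modulo lcm(m_i) when all pairwise compatibility conditions hold.
Pairwise compatibility: gcd(m_i, m_j) must divide a_i - a_j for every pair.
Merge one congruence at a time:
  Start: x ≡ 3 (mod 6).
  Combine with x ≡ 16 (mod 18): gcd(6, 18) = 6, and 16 - 3 = 13 is NOT divisible by 6.
    ⇒ system is inconsistent (no integer solution).

No solution (the system is inconsistent).


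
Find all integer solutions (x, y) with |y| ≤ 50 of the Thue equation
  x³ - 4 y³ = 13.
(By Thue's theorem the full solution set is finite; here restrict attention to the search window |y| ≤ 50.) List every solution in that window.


The equation is x³ - 4y³ = 13. For fixed y, x³ = 4·y³ + 13, so a solution requires the RHS to be a perfect cube.
Strategy: iterate y from -50 to 50, compute RHS = 4·y³ + 13, and check whether it is a (positive or negative) perfect cube.
Check small values of y:
  y = 0: RHS = 13 is not a perfect cube.
  y = 1: RHS = 17 is not a perfect cube.
  y = -1: RHS = 9 is not a perfect cube.
  y = 2: RHS = 45 is not a perfect cube.
  y = -2: RHS = -19 is not a perfect cube.
  y = 3: RHS = 121 is not a perfect cube.
  y = -3: RHS = -95 is not a perfect cube.
Continuing the search up to |y| = 50 finds no solutions either.
No (x, y) in the scanned range satisfies the equation.

No integer solutions with |y| ≤ 50.


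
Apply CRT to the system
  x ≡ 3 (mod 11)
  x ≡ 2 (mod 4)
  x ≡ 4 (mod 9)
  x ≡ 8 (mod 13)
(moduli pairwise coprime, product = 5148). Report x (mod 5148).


Product of moduli M = 11 · 4 · 9 · 13 = 5148.
Merge one congruence at a time:
  Start: x ≡ 3 (mod 11).
  Combine with x ≡ 2 (mod 4); new modulus lcm = 44.
    Write x = 3 + 11·t and substitute into x ≡ 2 (mod 4): 11·t ≡ 2 − 3 = -1 (mod 4).
    Reduce coefficients mod 4: 3·t ≡ 3 (mod 4).
    The inverse of 3 mod 4 is 3 (since 3·3 = 9 = 2·4 + 1), so t ≡ 3·3 = 9 ≡ 1 (mod 4).
    Then x = 3 + 11·1 = 14, valid modulo lcm(11, 4) = 44: x ≡ 14 (mod 44).
  Combine with x ≡ 4 (mod 9); new modulus lcm = 396.
    Write x = 14 + 44·t and substitute into x ≡ 4 (mod 9): 44·t ≡ 4 − 14 = -10 (mod 9).
    Reduce coefficients mod 9: 8·t ≡ 8 (mod 9).
    The inverse of 8 mod 9 is 8 (since 8·8 = 64 = 7·9 + 1), so t ≡ 8·8 = 64 ≡ 1 (mod 9).
    Then x = 14 + 44·1 = 58, valid modulo lcm(44, 9) = 396: x ≡ 58 (mod 396).
  Combine with x ≡ 8 (mod 13); new modulus lcm = 5148.
    Write x = 58 + 396·t and substitute into x ≡ 8 (mod 13): 396·t ≡ 8 − 58 = -50 (mod 13).
    Reduce coefficients mod 13: 6·t ≡ 2 (mod 13).
    The inverse of 6 mod 13 is 11 (since 6·11 = 66 = 5·13 + 1), so t ≡ 11·2 = 22 ≡ 9 (mod 13).
    Then x = 58 + 396·9 = 3622, valid modulo lcm(396, 13) = 5148: x ≡ 3622 (mod 5148).
Verify against each original: 3622 mod 11 = 3, 3622 mod 4 = 2, 3622 mod 9 = 4, 3622 mod 13 = 8.

x ≡ 3622 (mod 5148).


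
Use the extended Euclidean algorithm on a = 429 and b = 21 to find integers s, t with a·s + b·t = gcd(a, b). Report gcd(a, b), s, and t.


Euclidean algorithm on (429, 21) — divide until remainder is 0:
  429 = 20 · 21 + 9
  21 = 2 · 9 + 3
  9 = 3 · 3 + 0
gcd(429, 21) = 3.
Track Bezout coefficients alongside the remainders: start with r₀ = 429 = a·1 + b·0 (s = 1, t = 0) and r₁ = 21 = a·0 + b·1 (s = 0, t = 1); each new remainder r_{k+1} = r_{k-1} − q_k·r_k inherits s_{k+1} = s_{k-1} − q_k·s_k, t_{k+1} = t_{k-1} − q_k·t_k, so r_k = a·s_k + b·t_k at every step:
  q = 20: r = 9, s = 1 − 20·0 = 1, t = 0 − 20·1 = -20  (check: 429·1 + 21·(-20) = 9)
  q = 2: r = 3, s = 0 − 2·1 = -2, t = 1 − 2·(-20) = 41  (check: 429·(-2) + 21·41 = 3)
The row with r = 3 (the gcd) gives the Bezout coefficients s = -2, t = 41.
Result: 429 · (-2) + 21 · (41) = 3.

gcd(429, 21) = 3; s = -2, t = 41 (check: 429·(-2) + 21·41 = 3).


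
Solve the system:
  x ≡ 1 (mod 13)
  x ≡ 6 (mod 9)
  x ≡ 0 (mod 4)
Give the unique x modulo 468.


Moduli 13, 9, 4 are pairwise coprime; by CRT there is a unique solution modulo M = 13 · 9 · 4 = 468.
Solve pairwise, accumulating the modulus:
  Start with x ≡ 1 (mod 13).
  Combine with x ≡ 6 (mod 9): since gcd(13, 9) = 1, we get a unique residue mod 117.
    Write x = 1 + 13·t and substitute into x ≡ 6 (mod 9): 13·t ≡ 6 − 1 = 5 (mod 9).
    Reduce coefficients mod 9: 4·t ≡ 5 (mod 9).
    The inverse of 4 mod 9 is 7 (since 4·7 = 28 = 3·9 + 1), so t ≡ 7·5 = 35 ≡ 8 (mod 9).
    Then x = 1 + 13·8 = 105, valid modulo lcm(13, 9) = 117: x ≡ 105 (mod 117).
  Combine with x ≡ 0 (mod 4): since gcd(117, 4) = 1, we get a unique residue mod 468.
    Write x = 105 + 117·t and substitute into x ≡ 0 (mod 4): 117·t ≡ 0 − 105 = -105 (mod 4).
    Reduce coefficients mod 4: 1·t ≡ 3 (mod 4).
    So t ≡ 3 (mod 4).
    Then x = 105 + 117·3 = 456, valid modulo lcm(117, 4) = 468: x ≡ 456 (mod 468).
Verify: 456 mod 13 = 1 ✓, 456 mod 9 = 6 ✓, 456 mod 4 = 0 ✓.

x ≡ 456 (mod 468).


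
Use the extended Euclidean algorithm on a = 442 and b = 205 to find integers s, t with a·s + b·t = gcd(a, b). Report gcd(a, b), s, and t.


Euclidean algorithm on (442, 205) — divide until remainder is 0:
  442 = 2 · 205 + 32
  205 = 6 · 32 + 13
  32 = 2 · 13 + 6
  13 = 2 · 6 + 1
  6 = 6 · 1 + 0
gcd(442, 205) = 1.
Track Bezout coefficients alongside the remainders: start with r₀ = 442 = a·1 + b·0 (s = 1, t = 0) and r₁ = 205 = a·0 + b·1 (s = 0, t = 1); each new remainder r_{k+1} = r_{k-1} − q_k·r_k inherits s_{k+1} = s_{k-1} − q_k·s_k, t_{k+1} = t_{k-1} − q_k·t_k, so r_k = a·s_k + b·t_k at every step:
  q = 2: r = 32, s = 1 − 2·0 = 1, t = 0 − 2·1 = -2  (check: 442·1 + 205·(-2) = 32)
  q = 6: r = 13, s = 0 − 6·1 = -6, t = 1 − 6·(-2) = 13  (check: 442·(-6) + 205·13 = 13)
  q = 2: r = 6, s = 1 − 2·(-6) = 13, t = -2 − 2·13 = -28  (check: 442·13 + 205·(-28) = 6)
  q = 2: r = 1, s = -6 − 2·13 = -32, t = 13 − 2·(-28) = 69  (check: 442·(-32) + 205·69 = 1)
The row with r = 1 (the gcd) gives the Bezout coefficients s = -32, t = 69.
Result: 442 · (-32) + 205 · (69) = 1.

gcd(442, 205) = 1; s = -32, t = 69 (check: 442·(-32) + 205·69 = 1).


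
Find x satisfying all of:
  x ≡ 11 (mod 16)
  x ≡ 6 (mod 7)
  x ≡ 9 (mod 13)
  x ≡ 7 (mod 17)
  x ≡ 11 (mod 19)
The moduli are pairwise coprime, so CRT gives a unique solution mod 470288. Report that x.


Product of moduli M = 16 · 7 · 13 · 17 · 19 = 470288.
Merge one congruence at a time:
  Start: x ≡ 11 (mod 16).
  Combine with x ≡ 6 (mod 7); new modulus lcm = 112.
    Write x = 11 + 16·t and substitute into x ≡ 6 (mod 7): 16·t ≡ 6 − 11 = -5 (mod 7).
    Reduce coefficients mod 7: 2·t ≡ 2 (mod 7).
    The inverse of 2 mod 7 is 4 (since 2·4 = 8 = 1·7 + 1), so t ≡ 4·2 = 8 ≡ 1 (mod 7).
    Then x = 11 + 16·1 = 27, valid modulo lcm(16, 7) = 112: x ≡ 27 (mod 112).
  Combine with x ≡ 9 (mod 13); new modulus lcm = 1456.
    Write x = 27 + 112·t and substitute into x ≡ 9 (mod 13): 112·t ≡ 9 − 27 = -18 (mod 13).
    Reduce coefficients mod 13: 8·t ≡ 8 (mod 13).
    The inverse of 8 mod 13 is 5 (since 8·5 = 40 = 3·13 + 1), so t ≡ 5·8 = 40 ≡ 1 (mod 13).
    Then x = 27 + 112·1 = 139, valid modulo lcm(112, 13) = 1456: x ≡ 139 (mod 1456).
  Combine with x ≡ 7 (mod 17); new modulus lcm = 24752.
    Write x = 139 + 1456·t and substitute into x ≡ 7 (mod 17): 1456·t ≡ 7 − 139 = -132 (mod 17).
    Reduce coefficients mod 17: 11·t ≡ 4 (mod 17).
    The inverse of 11 mod 17 is 14 (since 11·14 = 154 = 9·17 + 1), so t ≡ 14·4 = 56 ≡ 5 (mod 17).
    Then x = 139 + 1456·5 = 7419, valid modulo lcm(1456, 17) = 24752: x ≡ 7419 (mod 24752).
  Combine with x ≡ 11 (mod 19); new modulus lcm = 470288.
    Write x = 7419 + 24752·t and substitute into x ≡ 11 (mod 19): 24752·t ≡ 11 − 7419 = -7408 (mod 19).
    Reduce coefficients mod 19: 14·t ≡ 2 (mod 19).
    The inverse of 14 mod 19 is 15 (since 14·15 = 210 = 11·19 + 1), so t ≡ 15·2 = 30 ≡ 11 (mod 19).
    Then x = 7419 + 24752·11 = 279691, valid modulo lcm(24752, 19) = 470288: x ≡ 279691 (mod 470288).
Verify against each original: 279691 mod 16 = 11, 279691 mod 7 = 6, 279691 mod 13 = 9, 279691 mod 17 = 7, 279691 mod 19 = 11.

x ≡ 279691 (mod 470288).


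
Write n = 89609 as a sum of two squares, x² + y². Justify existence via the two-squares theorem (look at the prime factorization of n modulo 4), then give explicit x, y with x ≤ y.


Step 1: Factor n = 89609 = 13 · 61 · 113.
Step 2: Check the mod-4 condition on each prime factor: 13 ≡ 1 (mod 4), exponent 1; 61 ≡ 1 (mod 4), exponent 1; 113 ≡ 1 (mod 4), exponent 1.
All primes ≡ 3 (mod 4) appear to even exponent (or don't appear), so by the two-squares theorem n IS expressible as a sum of two squares.
Step 3: Build a representation. Here n = 13 · 61 · 113 is a product of primes ≡ 1 (mod 4). Each prime p ≡ 1 (mod 4) is itself a sum of two squares; find a² by testing p − a² for a perfect square:
  13: 13 − 1² = 12, 13 − 2² = 9 = 3² ⇒ 13 = 2² + 3².
  61: 61 − 1² = 60, 61 − 2² = 57, 61 − 3² = 52, 61 − 4² = 45, 61 − 5² = 36 = 6² ⇒ 61 = 5² + 6².
  113: 113 − 1² = 112, 113 − 2² = 109, 113 − 3² = 104, 113 − 4² = 97, 113 − 5² = 88, 113 − 6² = 77, 113 − 7² = 64 = 8² ⇒ 113 = 7² + 8².
  Combine using the Brahmagupta–Fibonacci identity (a² + b²)(c² + d²) = (ac − bd)² + (ad + bc)² = (ac + bd)² + (ad − bc)²:
  13 · 61 = 793: from (2² + 3²)(5² + 6²), take (2·5 − 3·6, 2·6 + 3·5) = (10 − 18, 12 + 15) = (-8, 27); dropping signs (only squares matter) gives (8, 27); check 8² + 27² = 64 + 729 = 793 ✓.
  793 · 113 = 89609: from (8² + 27²)(7² + 8²), take (8·7 − 27·8, 8·8 + 27·7) = (56 − 216, 64 + 189) = (-160, 253); dropping signs (only squares matter) gives (160, 253); check 160² + 253² = 25600 + 64009 = 89609 ✓.
Step 4: Order so x ≤ y and verify: 160² + 253² = 25600 + 64009 = 89609 = n. ✓

n = 89609 = 160² + 253² (one valid representation with x ≤ y).


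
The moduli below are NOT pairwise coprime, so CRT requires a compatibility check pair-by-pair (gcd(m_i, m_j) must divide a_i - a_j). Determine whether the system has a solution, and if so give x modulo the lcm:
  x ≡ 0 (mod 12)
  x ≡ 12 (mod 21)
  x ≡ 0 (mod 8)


Moduli 12, 21, 8 are not pairwise coprime, so CRT works modulo lcm(m_i) when all pairwise compatibility conditions hold.
Pairwise compatibility: gcd(m_i, m_j) must divide a_i - a_j for every pair.
Merge one congruence at a time:
  Start: x ≡ 0 (mod 12).
  Combine with x ≡ 12 (mod 21): gcd(12, 21) = 3; 12 - 0 = 12, which IS divisible by 3, so compatible.
    Write x = 0 + 12·t and substitute into x ≡ 12 (mod 21): 12·t ≡ 12 − 0 = 12 (mod 21).
    Divide the congruence (and modulus) by g = 3: 4·t ≡ 4 (mod 7).
    The inverse of 4 mod 7 is 2 (since 4·2 = 8 = 1·7 + 1), so t ≡ 2·4 = 8 ≡ 1 (mod 7).
    Then x = 0 + 12·1 = 12, valid modulo lcm(12, 21) = 84: x ≡ 12 (mod 84).
  Combine with x ≡ 0 (mod 8): gcd(84, 8) = 4; 0 - 12 = -12, which IS divisible by 4, so compatible.
    Write x = 12 + 84·t and substitute into x ≡ 0 (mod 8): 84·t ≡ 0 − 12 = -12 (mod 8).
    Divide the congruence (and modulus) by g = 4: 21·t ≡ -3 (mod 2).
    Reduce coefficients mod 2: 1·t ≡ 1 (mod 2).
    So t ≡ 1 (mod 2).
    Then x = 12 + 84·1 = 96, valid modulo lcm(84, 8) = 168: x ≡ 96 (mod 168).
Verify: 96 mod 12 = 0, 96 mod 21 = 12, 96 mod 8 = 0.

x ≡ 96 (mod 168).


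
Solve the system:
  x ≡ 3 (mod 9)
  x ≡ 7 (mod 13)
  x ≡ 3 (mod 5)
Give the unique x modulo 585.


Moduli 9, 13, 5 are pairwise coprime; by CRT there is a unique solution modulo M = 9 · 13 · 5 = 585.
Solve pairwise, accumulating the modulus:
  Start with x ≡ 3 (mod 9).
  Combine with x ≡ 7 (mod 13): since gcd(9, 13) = 1, we get a unique residue mod 117.
    Write x = 3 + 9·t and substitute into x ≡ 7 (mod 13): 9·t ≡ 7 − 3 = 4 (mod 13).
    The inverse of 9 mod 13 is 3 (since 9·3 = 27 = 2·13 + 1), so t ≡ 3·4 = 12 ≡ 12 (mod 13).
    Then x = 3 + 9·12 = 111, valid modulo lcm(9, 13) = 117: x ≡ 111 (mod 117).
  Combine with x ≡ 3 (mod 5): since gcd(117, 5) = 1, we get a unique residue mod 585.
    Write x = 111 + 117·t and substitute into x ≡ 3 (mod 5): 117·t ≡ 3 − 111 = -108 (mod 5).
    Reduce coefficients mod 5: 2·t ≡ 2 (mod 5).
    The inverse of 2 mod 5 is 3 (since 2·3 = 6 = 1·5 + 1), so t ≡ 3·2 = 6 ≡ 1 (mod 5).
    Then x = 111 + 117·1 = 228, valid modulo lcm(117, 5) = 585: x ≡ 228 (mod 585).
Verify: 228 mod 9 = 3 ✓, 228 mod 13 = 7 ✓, 228 mod 5 = 3 ✓.

x ≡ 228 (mod 585).


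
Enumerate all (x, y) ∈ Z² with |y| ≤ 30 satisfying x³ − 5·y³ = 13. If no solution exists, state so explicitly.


The equation is x³ - 5y³ = 13. For fixed y, x³ = 5·y³ + 13, so a solution requires the RHS to be a perfect cube.
Strategy: iterate y from -30 to 30, compute RHS = 5·y³ + 13, and check whether it is a (positive or negative) perfect cube.
Check small values of y:
  y = 0: RHS = 13 is not a perfect cube.
  y = 1: RHS = 18 is not a perfect cube.
  y = -1: RHS = 8 = (2)³ ⇒ x = 2 works.
  y = 2: RHS = 53 is not a perfect cube.
  y = -2: RHS = -27 = (-3)³ ⇒ x = -3 works.
  y = 3: RHS = 148 is not a perfect cube.
  y = -3: RHS = -122 is not a perfect cube.
Continuing, at y = 7: RHS = 1728 = (12)³ ⇒ x = 12 works.
Searching the remaining y in |y| ≤ 30 finds no further solutions.
Collected solutions: (2, -1), (-3, -2), (12, 7).

Solutions (with |y| ≤ 30): (2, -1), (-3, -2), (12, 7).


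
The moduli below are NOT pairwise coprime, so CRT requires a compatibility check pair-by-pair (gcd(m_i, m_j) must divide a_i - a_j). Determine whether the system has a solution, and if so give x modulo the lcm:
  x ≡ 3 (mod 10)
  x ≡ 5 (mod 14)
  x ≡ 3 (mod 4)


Moduli 10, 14, 4 are not pairwise coprime, so CRT works modulo lcm(m_i) when all pairwise compatibility conditions hold.
Pairwise compatibility: gcd(m_i, m_j) must divide a_i - a_j for every pair.
Merge one congruence at a time:
  Start: x ≡ 3 (mod 10).
  Combine with x ≡ 5 (mod 14): gcd(10, 14) = 2; 5 - 3 = 2, which IS divisible by 2, so compatible.
    Write x = 3 + 10·t and substitute into x ≡ 5 (mod 14): 10·t ≡ 5 − 3 = 2 (mod 14).
    Divide the congruence (and modulus) by g = 2: 5·t ≡ 1 (mod 7).
    The inverse of 5 mod 7 is 3 (since 5·3 = 15 = 2·7 + 1), so t ≡ 3·1 = 3 ≡ 3 (mod 7).
    Then x = 3 + 10·3 = 33, valid modulo lcm(10, 14) = 70: x ≡ 33 (mod 70).
  Combine with x ≡ 3 (mod 4): gcd(70, 4) = 2; 3 - 33 = -30, which IS divisible by 2, so compatible.
    Write x = 33 + 70·t and substitute into x ≡ 3 (mod 4): 70·t ≡ 3 − 33 = -30 (mod 4).
    Divide the congruence (and modulus) by g = 2: 35·t ≡ -15 (mod 2).
    Reduce coefficients mod 2: 1·t ≡ 1 (mod 2).
    So t ≡ 1 (mod 2).
    Then x = 33 + 70·1 = 103, valid modulo lcm(70, 4) = 140: x ≡ 103 (mod 140).
Verify: 103 mod 10 = 3, 103 mod 14 = 5, 103 mod 4 = 3.

x ≡ 103 (mod 140).


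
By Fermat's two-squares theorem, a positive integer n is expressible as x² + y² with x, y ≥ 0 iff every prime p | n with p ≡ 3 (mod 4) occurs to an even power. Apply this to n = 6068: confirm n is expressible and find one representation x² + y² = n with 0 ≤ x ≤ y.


Step 1: Factor n = 6068 = 2^2 · 37 · 41.
Step 2: Check the mod-4 condition on each prime factor: 2 = 2 (special); 37 ≡ 1 (mod 4), exponent 1; 41 ≡ 1 (mod 4), exponent 1.
All primes ≡ 3 (mod 4) appear to even exponent (or don't appear), so by the two-squares theorem n IS expressible as a sum of two squares.
Step 3: Build a representation. Group n = k² · m with k = 2 and m = 37 · 41 = 1517 (a product of primes ≡ 1 (mod 4)); a representation of m scales to one of n via (k·x)² + (k·y)² = k²(x² + y²). Each prime p ≡ 1 (mod 4) is itself a sum of two squares; find a² by testing p − a² for a perfect square:
  37: 37 − 1² = 36 = 6² ⇒ 37 = 1² + 6².
  41: 41 − 1² = 40, 41 − 2² = 37, 41 − 3² = 32, 41 − 4² = 25 = 5² ⇒ 41 = 4² + 5².
  Combine using the Brahmagupta–Fibonacci identity (a² + b²)(c² + d²) = (ac − bd)² + (ad + bc)² = (ac + bd)² + (ad − bc)²:
  37 · 41 = 1517: from (1² + 6²)(4² + 5²), take (1·4 − 6·5, 1·5 + 6·4) = (4 − 30, 5 + 24) = (-26, 29); dropping signs (only squares matter) gives (26, 29); check 26² + 29² = 676 + 841 = 1517 ✓.
  Scale by k = 2: (2·26, 2·29) = (52, 58).
Step 4: Order so x ≤ y and verify: 52² + 58² = 2704 + 3364 = 6068 = n. ✓

n = 6068 = 52² + 58² (one valid representation with x ≤ y).


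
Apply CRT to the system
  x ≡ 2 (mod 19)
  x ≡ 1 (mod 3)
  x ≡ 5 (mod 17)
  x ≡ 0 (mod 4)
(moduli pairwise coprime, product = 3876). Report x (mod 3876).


Product of moduli M = 19 · 3 · 17 · 4 = 3876.
Merge one congruence at a time:
  Start: x ≡ 2 (mod 19).
  Combine with x ≡ 1 (mod 3); new modulus lcm = 57.
    Write x = 2 + 19·t and substitute into x ≡ 1 (mod 3): 19·t ≡ 1 − 2 = -1 (mod 3).
    Reduce coefficients mod 3: 1·t ≡ 2 (mod 3).
    So t ≡ 2 (mod 3).
    Then x = 2 + 19·2 = 40, valid modulo lcm(19, 3) = 57: x ≡ 40 (mod 57).
  Combine with x ≡ 5 (mod 17); new modulus lcm = 969.
    Write x = 40 + 57·t and substitute into x ≡ 5 (mod 17): 57·t ≡ 5 − 40 = -35 (mod 17).
    Reduce coefficients mod 17: 6·t ≡ 16 (mod 17).
    The inverse of 6 mod 17 is 3 (since 6·3 = 18 = 1·17 + 1), so t ≡ 3·16 = 48 ≡ 14 (mod 17).
    Then x = 40 + 57·14 = 838, valid modulo lcm(57, 17) = 969: x ≡ 838 (mod 969).
  Combine with x ≡ 0 (mod 4); new modulus lcm = 3876.
    Write x = 838 + 969·t and substitute into x ≡ 0 (mod 4): 969·t ≡ 0 − 838 = -838 (mod 4).
    Reduce coefficients mod 4: 1·t ≡ 2 (mod 4).
    So t ≡ 2 (mod 4).
    Then x = 838 + 969·2 = 2776, valid modulo lcm(969, 4) = 3876: x ≡ 2776 (mod 3876).
Verify against each original: 2776 mod 19 = 2, 2776 mod 3 = 1, 2776 mod 17 = 5, 2776 mod 4 = 0.

x ≡ 2776 (mod 3876).


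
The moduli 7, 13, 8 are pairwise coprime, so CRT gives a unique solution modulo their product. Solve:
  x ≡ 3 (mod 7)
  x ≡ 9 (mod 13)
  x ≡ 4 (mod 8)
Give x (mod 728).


Moduli 7, 13, 8 are pairwise coprime; by CRT there is a unique solution modulo M = 7 · 13 · 8 = 728.
Solve pairwise, accumulating the modulus:
  Start with x ≡ 3 (mod 7).
  Combine with x ≡ 9 (mod 13): since gcd(7, 13) = 1, we get a unique residue mod 91.
    Write x = 3 + 7·t and substitute into x ≡ 9 (mod 13): 7·t ≡ 9 − 3 = 6 (mod 13).
    The inverse of 7 mod 13 is 2 (since 7·2 = 14 = 1·13 + 1), so t ≡ 2·6 = 12 ≡ 12 (mod 13).
    Then x = 3 + 7·12 = 87, valid modulo lcm(7, 13) = 91: x ≡ 87 (mod 91).
  Combine with x ≡ 4 (mod 8): since gcd(91, 8) = 1, we get a unique residue mod 728.
    Write x = 87 + 91·t and substitute into x ≡ 4 (mod 8): 91·t ≡ 4 − 87 = -83 (mod 8).
    Reduce coefficients mod 8: 3·t ≡ 5 (mod 8).
    The inverse of 3 mod 8 is 3 (since 3·3 = 9 = 1·8 + 1), so t ≡ 3·5 = 15 ≡ 7 (mod 8).
    Then x = 87 + 91·7 = 724, valid modulo lcm(91, 8) = 728: x ≡ 724 (mod 728).
Verify: 724 mod 7 = 3 ✓, 724 mod 13 = 9 ✓, 724 mod 8 = 4 ✓.

x ≡ 724 (mod 728).


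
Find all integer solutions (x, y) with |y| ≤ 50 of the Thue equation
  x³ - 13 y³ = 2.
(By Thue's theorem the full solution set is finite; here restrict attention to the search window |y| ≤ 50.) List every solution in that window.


The equation is x³ - 13y³ = 2. For fixed y, x³ = 13·y³ + 2, so a solution requires the RHS to be a perfect cube.
Strategy: iterate y from -50 to 50, compute RHS = 13·y³ + 2, and check whether it is a (positive or negative) perfect cube.
Check small values of y:
  y = 0: RHS = 2 is not a perfect cube.
  y = 1: RHS = 15 is not a perfect cube.
  y = -1: RHS = -11 is not a perfect cube.
  y = 2: RHS = 106 is not a perfect cube.
  y = -2: RHS = -102 is not a perfect cube.
  y = 3: RHS = 353 is not a perfect cube.
  y = -3: RHS = -349 is not a perfect cube.
Continuing the search up to |y| = 50 finds no solutions either.
No (x, y) in the scanned range satisfies the equation.

No integer solutions with |y| ≤ 50.


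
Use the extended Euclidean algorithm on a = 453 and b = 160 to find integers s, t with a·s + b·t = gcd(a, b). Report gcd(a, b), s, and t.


Euclidean algorithm on (453, 160) — divide until remainder is 0:
  453 = 2 · 160 + 133
  160 = 1 · 133 + 27
  133 = 4 · 27 + 25
  27 = 1 · 25 + 2
  25 = 12 · 2 + 1
  2 = 2 · 1 + 0
gcd(453, 160) = 1.
Track Bezout coefficients alongside the remainders: start with r₀ = 453 = a·1 + b·0 (s = 1, t = 0) and r₁ = 160 = a·0 + b·1 (s = 0, t = 1); each new remainder r_{k+1} = r_{k-1} − q_k·r_k inherits s_{k+1} = s_{k-1} − q_k·s_k, t_{k+1} = t_{k-1} − q_k·t_k, so r_k = a·s_k + b·t_k at every step:
  q = 2: r = 133, s = 1 − 2·0 = 1, t = 0 − 2·1 = -2  (check: 453·1 + 160·(-2) = 133)
  q = 1: r = 27, s = 0 − 1·1 = -1, t = 1 − 1·(-2) = 3  (check: 453·(-1) + 160·3 = 27)
  q = 4: r = 25, s = 1 − 4·(-1) = 5, t = -2 − 4·3 = -14  (check: 453·5 + 160·(-14) = 25)
  q = 1: r = 2, s = -1 − 1·5 = -6, t = 3 − 1·(-14) = 17  (check: 453·(-6) + 160·17 = 2)
  q = 12: r = 1, s = 5 − 12·(-6) = 77, t = -14 − 12·17 = -218  (check: 453·77 + 160·(-218) = 1)
The row with r = 1 (the gcd) gives the Bezout coefficients s = 77, t = -218.
Result: 453 · (77) + 160 · (-218) = 1.

gcd(453, 160) = 1; s = 77, t = -218 (check: 453·77 + 160·(-218) = 1).


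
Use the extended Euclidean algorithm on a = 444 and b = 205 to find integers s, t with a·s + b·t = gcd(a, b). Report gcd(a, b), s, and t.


Euclidean algorithm on (444, 205) — divide until remainder is 0:
  444 = 2 · 205 + 34
  205 = 6 · 34 + 1
  34 = 34 · 1 + 0
gcd(444, 205) = 1.
Track Bezout coefficients alongside the remainders: start with r₀ = 444 = a·1 + b·0 (s = 1, t = 0) and r₁ = 205 = a·0 + b·1 (s = 0, t = 1); each new remainder r_{k+1} = r_{k-1} − q_k·r_k inherits s_{k+1} = s_{k-1} − q_k·s_k, t_{k+1} = t_{k-1} − q_k·t_k, so r_k = a·s_k + b·t_k at every step:
  q = 2: r = 34, s = 1 − 2·0 = 1, t = 0 − 2·1 = -2  (check: 444·1 + 205·(-2) = 34)
  q = 6: r = 1, s = 0 − 6·1 = -6, t = 1 − 6·(-2) = 13  (check: 444·(-6) + 205·13 = 1)
The row with r = 1 (the gcd) gives the Bezout coefficients s = -6, t = 13.
Result: 444 · (-6) + 205 · (13) = 1.

gcd(444, 205) = 1; s = -6, t = 13 (check: 444·(-6) + 205·13 = 1).


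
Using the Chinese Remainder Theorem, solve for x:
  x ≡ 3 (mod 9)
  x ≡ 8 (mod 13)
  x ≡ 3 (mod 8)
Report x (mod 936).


Moduli 9, 13, 8 are pairwise coprime; by CRT there is a unique solution modulo M = 9 · 13 · 8 = 936.
Solve pairwise, accumulating the modulus:
  Start with x ≡ 3 (mod 9).
  Combine with x ≡ 8 (mod 13): since gcd(9, 13) = 1, we get a unique residue mod 117.
    Write x = 3 + 9·t and substitute into x ≡ 8 (mod 13): 9·t ≡ 8 − 3 = 5 (mod 13).
    The inverse of 9 mod 13 is 3 (since 9·3 = 27 = 2·13 + 1), so t ≡ 3·5 = 15 ≡ 2 (mod 13).
    Then x = 3 + 9·2 = 21, valid modulo lcm(9, 13) = 117: x ≡ 21 (mod 117).
  Combine with x ≡ 3 (mod 8): since gcd(117, 8) = 1, we get a unique residue mod 936.
    Write x = 21 + 117·t and substitute into x ≡ 3 (mod 8): 117·t ≡ 3 − 21 = -18 (mod 8).
    Reduce coefficients mod 8: 5·t ≡ 6 (mod 8).
    The inverse of 5 mod 8 is 5 (since 5·5 = 25 = 3·8 + 1), so t ≡ 5·6 = 30 ≡ 6 (mod 8).
    Then x = 21 + 117·6 = 723, valid modulo lcm(117, 8) = 936: x ≡ 723 (mod 936).
Verify: 723 mod 9 = 3 ✓, 723 mod 13 = 8 ✓, 723 mod 8 = 3 ✓.

x ≡ 723 (mod 936).


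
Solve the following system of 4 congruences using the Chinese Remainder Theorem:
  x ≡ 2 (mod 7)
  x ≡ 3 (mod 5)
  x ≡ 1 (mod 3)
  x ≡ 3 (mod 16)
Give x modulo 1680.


Product of moduli M = 7 · 5 · 3 · 16 = 1680.
Merge one congruence at a time:
  Start: x ≡ 2 (mod 7).
  Combine with x ≡ 3 (mod 5); new modulus lcm = 35.
    Write x = 2 + 7·t and substitute into x ≡ 3 (mod 5): 7·t ≡ 3 − 2 = 1 (mod 5).
    Reduce coefficients mod 5: 2·t ≡ 1 (mod 5).
    The inverse of 2 mod 5 is 3 (since 2·3 = 6 = 1·5 + 1), so t ≡ 3·1 = 3 ≡ 3 (mod 5).
    Then x = 2 + 7·3 = 23, valid modulo lcm(7, 5) = 35: x ≡ 23 (mod 35).
  Combine with x ≡ 1 (mod 3); new modulus lcm = 105.
    Write x = 23 + 35·t and substitute into x ≡ 1 (mod 3): 35·t ≡ 1 − 23 = -22 (mod 3).
    Reduce coefficients mod 3: 2·t ≡ 2 (mod 3).
    The inverse of 2 mod 3 is 2 (since 2·2 = 4 = 1·3 + 1), so t ≡ 2·2 = 4 ≡ 1 (mod 3).
    Then x = 23 + 35·1 = 58, valid modulo lcm(35, 3) = 105: x ≡ 58 (mod 105).
  Combine with x ≡ 3 (mod 16); new modulus lcm = 1680.
    Write x = 58 + 105·t and substitute into x ≡ 3 (mod 16): 105·t ≡ 3 − 58 = -55 (mod 16).
    Reduce coefficients mod 16: 9·t ≡ 9 (mod 16).
    The inverse of 9 mod 16 is 9 (since 9·9 = 81 = 5·16 + 1), so t ≡ 9·9 = 81 ≡ 1 (mod 16).
    Then x = 58 + 105·1 = 163, valid modulo lcm(105, 16) = 1680: x ≡ 163 (mod 1680).
Verify against each original: 163 mod 7 = 2, 163 mod 5 = 3, 163 mod 3 = 1, 163 mod 16 = 3.

x ≡ 163 (mod 1680).


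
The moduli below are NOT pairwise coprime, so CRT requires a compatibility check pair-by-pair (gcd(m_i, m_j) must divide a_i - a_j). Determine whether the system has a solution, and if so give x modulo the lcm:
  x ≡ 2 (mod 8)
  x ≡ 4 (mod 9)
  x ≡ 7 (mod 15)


Moduli 8, 9, 15 are not pairwise coprime, so CRT works modulo lcm(m_i) when all pairwise compatibility conditions hold.
Pairwise compatibility: gcd(m_i, m_j) must divide a_i - a_j for every pair.
Merge one congruence at a time:
  Start: x ≡ 2 (mod 8).
  Combine with x ≡ 4 (mod 9): gcd(8, 9) = 1; 4 - 2 = 2, which IS divisible by 1, so compatible.
    Write x = 2 + 8·t and substitute into x ≡ 4 (mod 9): 8·t ≡ 4 − 2 = 2 (mod 9).
    The inverse of 8 mod 9 is 8 (since 8·8 = 64 = 7·9 + 1), so t ≡ 8·2 = 16 ≡ 7 (mod 9).
    Then x = 2 + 8·7 = 58, valid modulo lcm(8, 9) = 72: x ≡ 58 (mod 72).
  Combine with x ≡ 7 (mod 15): gcd(72, 15) = 3; 7 - 58 = -51, which IS divisible by 3, so compatible.
    Write x = 58 + 72·t and substitute into x ≡ 7 (mod 15): 72·t ≡ 7 − 58 = -51 (mod 15).
    Divide the congruence (and modulus) by g = 3: 24·t ≡ -17 (mod 5).
    Reduce coefficients mod 5: 4·t ≡ 3 (mod 5).
    The inverse of 4 mod 5 is 4 (since 4·4 = 16 = 3·5 + 1), so t ≡ 4·3 = 12 ≡ 2 (mod 5).
    Then x = 58 + 72·2 = 202, valid modulo lcm(72, 15) = 360: x ≡ 202 (mod 360).
Verify: 202 mod 8 = 2, 202 mod 9 = 4, 202 mod 15 = 7.

x ≡ 202 (mod 360).


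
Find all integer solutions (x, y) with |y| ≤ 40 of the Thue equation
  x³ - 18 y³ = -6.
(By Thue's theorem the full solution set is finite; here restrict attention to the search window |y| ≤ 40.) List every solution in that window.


The equation is x³ - 18y³ = -6. For fixed y, x³ = 18·y³ − 6, so a solution requires the RHS to be a perfect cube.
Strategy: iterate y from -40 to 40, compute RHS = 18·y³ − 6, and check whether it is a (positive or negative) perfect cube.
Check small values of y:
  y = 0: RHS = -6 is not a perfect cube.
  y = 1: RHS = 12 is not a perfect cube.
  y = -1: RHS = -24 is not a perfect cube.
  y = 2: RHS = 138 is not a perfect cube.
  y = -2: RHS = -150 is not a perfect cube.
  y = 3: RHS = 480 is not a perfect cube.
  y = -3: RHS = -492 is not a perfect cube.
Continuing the search up to |y| = 40 finds no solutions either.
No (x, y) in the scanned range satisfies the equation.

No integer solutions with |y| ≤ 40.


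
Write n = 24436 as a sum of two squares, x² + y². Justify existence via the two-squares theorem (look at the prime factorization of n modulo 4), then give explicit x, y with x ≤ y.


Step 1: Factor n = 24436 = 2^2 · 41 · 149.
Step 2: Check the mod-4 condition on each prime factor: 2 = 2 (special); 41 ≡ 1 (mod 4), exponent 1; 149 ≡ 1 (mod 4), exponent 1.
All primes ≡ 3 (mod 4) appear to even exponent (or don't appear), so by the two-squares theorem n IS expressible as a sum of two squares.
Step 3: Build a representation. Group n = k² · m with k = 2 and m = 41 · 149 = 6109 (a product of primes ≡ 1 (mod 4)); a representation of m scales to one of n via (k·x)² + (k·y)² = k²(x² + y²). Each prime p ≡ 1 (mod 4) is itself a sum of two squares; find a² by testing p − a² for a perfect square:
  41: 41 − 1² = 40, 41 − 2² = 37, 41 − 3² = 32, 41 − 4² = 25 = 5² ⇒ 41 = 4² + 5².
  149: 149 − 1² = 148, 149 − 2² = 145, 149 − 3² = 140, 149 − 4² = 133, 149 − 5² = 124, 149 − 6² = 113, 149 − 7² = 100 = 10² ⇒ 149 = 7² + 10².
  Combine using the Brahmagupta–Fibonacci identity (a² + b²)(c² + d²) = (ac − bd)² + (ad + bc)² = (ac + bd)² + (ad − bc)²:
  41 · 149 = 6109: from (4² + 5²)(7² + 10²), take (4·7 − 5·10, 4·10 + 5·7) = (28 − 50, 40 + 35) = (-22, 75); dropping signs (only squares matter) gives (22, 75); check 22² + 75² = 484 + 5625 = 6109 ✓.
  Scale by k = 2: (2·22, 2·75) = (44, 150).
Step 4: Order so x ≤ y and verify: 44² + 150² = 1936 + 22500 = 24436 = n. ✓

n = 24436 = 44² + 150² (one valid representation with x ≤ y).
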